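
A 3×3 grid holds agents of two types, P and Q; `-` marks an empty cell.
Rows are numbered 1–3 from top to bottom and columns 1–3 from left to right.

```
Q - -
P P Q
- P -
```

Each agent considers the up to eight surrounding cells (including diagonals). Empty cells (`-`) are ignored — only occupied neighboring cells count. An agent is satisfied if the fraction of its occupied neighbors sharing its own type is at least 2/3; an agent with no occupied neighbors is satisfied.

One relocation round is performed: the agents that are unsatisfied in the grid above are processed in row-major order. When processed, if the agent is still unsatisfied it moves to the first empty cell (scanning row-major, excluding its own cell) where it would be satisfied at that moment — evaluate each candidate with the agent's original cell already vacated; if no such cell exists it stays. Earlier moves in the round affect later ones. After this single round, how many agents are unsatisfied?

Initially unsatisfied (in order): (1,1), (2,2), (2,3).
  (1,1): no empty cell satisfies it; stays.
  (2,2) → (3,1).
  (2,3) → (1,3).
Resulting grid:
Q - Q
P - -
P P -
Unsatisfied now: (1,1).

1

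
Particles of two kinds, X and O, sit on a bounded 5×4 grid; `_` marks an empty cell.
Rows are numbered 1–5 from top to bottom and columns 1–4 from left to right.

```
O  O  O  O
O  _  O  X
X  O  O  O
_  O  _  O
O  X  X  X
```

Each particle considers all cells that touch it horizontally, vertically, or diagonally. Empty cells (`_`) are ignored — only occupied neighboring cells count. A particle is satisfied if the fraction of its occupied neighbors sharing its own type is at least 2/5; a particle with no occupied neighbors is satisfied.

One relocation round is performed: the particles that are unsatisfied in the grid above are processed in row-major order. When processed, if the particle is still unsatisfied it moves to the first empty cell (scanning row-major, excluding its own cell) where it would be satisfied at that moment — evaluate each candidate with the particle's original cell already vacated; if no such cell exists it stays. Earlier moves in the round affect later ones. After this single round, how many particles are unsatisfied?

2

Initially unsatisfied (in order): (2,4), (3,1), (5,2).
  (2,4) → (4,1).
  (3,1): no empty cell satisfies it; stays.
  (5,2): now satisfied by earlier moves; stays.
Resulting grid:
O O O O
O _ O _
X O O O
X O _ O
O X X X
Unsatisfied now: (3,1), (5,1).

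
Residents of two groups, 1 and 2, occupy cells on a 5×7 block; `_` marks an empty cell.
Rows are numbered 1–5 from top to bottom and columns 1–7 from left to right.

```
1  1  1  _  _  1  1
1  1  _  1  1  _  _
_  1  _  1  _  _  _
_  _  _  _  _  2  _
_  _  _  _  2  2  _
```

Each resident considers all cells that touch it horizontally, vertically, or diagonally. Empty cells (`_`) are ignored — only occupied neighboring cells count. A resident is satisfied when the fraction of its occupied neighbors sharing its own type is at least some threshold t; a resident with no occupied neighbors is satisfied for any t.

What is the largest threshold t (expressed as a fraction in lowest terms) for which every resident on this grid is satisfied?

1/1

(1,1)1 3/3
(1,2)1 4/4
(1,3)1 3/3
(1,6)1 2/2
(1,7)1 1/1
(2,1)1 4/4
(2,2)1 5/5
(2,4)1 3/3
(2,5)1 3/3
(3,2)1 2/2
(3,4)1 2/2
(4,6)2 2/2
(5,5)2 2/2
(5,6)2 2/2
The smallest same-type fraction is 3/3 at (1,1), which reduces to 1/1. Any threshold above that leaves this resident unsatisfied.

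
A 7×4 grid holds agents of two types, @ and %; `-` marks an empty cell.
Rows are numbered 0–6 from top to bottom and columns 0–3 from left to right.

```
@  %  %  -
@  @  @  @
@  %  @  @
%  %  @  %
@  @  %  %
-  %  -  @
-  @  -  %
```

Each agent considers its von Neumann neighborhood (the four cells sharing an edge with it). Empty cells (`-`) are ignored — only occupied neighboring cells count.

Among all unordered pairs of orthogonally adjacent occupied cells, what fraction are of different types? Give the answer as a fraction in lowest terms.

Scan each occupied cell's neighbors to the right and below so each pair is counted once.
From row 0: 3 unlike of 5 pairs (running 3/5).
From row 1: 1 unlike of 7 pairs (running 4/12).
From row 2: 4 unlike of 7 pairs (running 8/19).
From row 3: 5 unlike of 7 pairs (running 13/26).
From row 4: 3 unlike of 5 pairs (running 16/31).
From row 5: 2 unlike of 2 pairs (running 18/33).
Total adjacent occupied pairs: 33; unlike-type pairs: 18.
18/33 reduces to 6/11.

6/11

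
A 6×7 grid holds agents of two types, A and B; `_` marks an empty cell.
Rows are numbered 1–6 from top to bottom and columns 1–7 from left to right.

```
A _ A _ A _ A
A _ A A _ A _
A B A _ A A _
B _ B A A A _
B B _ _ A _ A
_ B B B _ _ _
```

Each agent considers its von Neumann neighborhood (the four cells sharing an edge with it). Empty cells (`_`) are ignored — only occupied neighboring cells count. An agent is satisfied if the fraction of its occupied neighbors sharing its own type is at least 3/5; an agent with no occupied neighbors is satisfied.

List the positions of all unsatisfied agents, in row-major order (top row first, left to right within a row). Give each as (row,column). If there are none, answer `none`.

(3,1), (3,2), (3,3), (4,1), (4,3), (4,4)

(1,1)A 1/1 ok
(1,3)A 1/1 ok
(1,5)A 0/0 ok
(1,7)A 0/0 ok
(2,1)A 2/2 ok
(2,3)A 3/3 ok
(2,4)A 1/1 ok
(2,6)A 1/1 ok
(3,1)A 1/3 unhappy
(3,2)B 0/2 unhappy
(3,3)A 1/3 unhappy
(3,5)A 2/2 ok
(3,6)A 3/3 ok
(4,1)B 1/2 unhappy
(4,3)B 0/2 unhappy
(4,4)A 1/2 unhappy
(4,5)A 4/4 ok
(4,6)A 2/2 ok
(5,1)B 2/2 ok
(5,2)B 2/2 ok
(5,5)A 1/1 ok
(5,7)A 0/0 ok
(6,2)B 2/2 ok
(6,3)B 2/2 ok
(6,4)B 1/1 ok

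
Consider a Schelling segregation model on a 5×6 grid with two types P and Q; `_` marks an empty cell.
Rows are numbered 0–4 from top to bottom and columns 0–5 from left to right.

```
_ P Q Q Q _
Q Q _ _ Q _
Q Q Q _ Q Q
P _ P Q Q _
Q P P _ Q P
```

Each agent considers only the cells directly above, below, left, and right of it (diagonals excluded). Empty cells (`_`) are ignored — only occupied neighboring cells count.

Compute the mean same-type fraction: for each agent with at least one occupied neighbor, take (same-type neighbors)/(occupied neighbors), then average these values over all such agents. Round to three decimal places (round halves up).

Row 0: (0,1)P 0/2 · (0,2)Q 1/2 · (0,3)Q 2/2 · (0,4)Q 2/2
Row 1: (1,0)Q 2/2 · (1,1)Q 2/3 · (1,4)Q 2/2
Row 2: (2,0)Q 2/3 · (2,1)Q 3/3 · (2,2)Q 1/2 · (2,4)Q 3/3 · (2,5)Q 1/1
Row 3: (3,0)P 0/2 · (3,2)P 1/3 · (3,3)Q 1/2 · (3,4)Q 3/3
Row 4: (4,0)Q 0/2 · (4,1)P 1/2 · (4,2)P 2/2 · (4,4)Q 1/2 · (4,5)P 0/1
Sum over 21 agents: 0/2 + 1/2 + 2/2 + 2/2 + 2/2 + 2/3 + 2/2 + 2/3 + 3/3 + 1/2 + 3/3 + 1/1 + 0/2 + 1/3 + 1/2 + 3/3 + 0/2 + 1/2 + 2/2 + 1/2 + 0/1 = 79/6; mean = 79/6 ÷ 21 = 79/126 = 0.626984… → 0.627.

0.627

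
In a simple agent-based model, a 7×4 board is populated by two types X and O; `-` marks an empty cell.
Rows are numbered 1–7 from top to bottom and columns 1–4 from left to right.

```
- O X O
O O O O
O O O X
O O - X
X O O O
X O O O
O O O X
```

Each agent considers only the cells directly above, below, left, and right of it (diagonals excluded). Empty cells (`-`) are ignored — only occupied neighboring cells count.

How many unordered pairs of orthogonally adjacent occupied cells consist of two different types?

Scan each occupied cell's neighbors to the right and below so each pair is counted once.
From row 1: 3 unlike of 5 pairs (running 3/5).
From row 2: 1 unlike of 7 pairs (running 4/12).
From row 3: 1 unlike of 6 pairs (running 5/18).
From row 4: 2 unlike of 4 pairs (running 7/22).
From row 5: 1 unlike of 7 pairs (running 8/29).
From row 6: 3 unlike of 7 pairs (running 11/36).
From row 7: 1 unlike of 3 pairs (running 12/39).
Total adjacent occupied pairs: 39; unlike-type pairs: 12.

12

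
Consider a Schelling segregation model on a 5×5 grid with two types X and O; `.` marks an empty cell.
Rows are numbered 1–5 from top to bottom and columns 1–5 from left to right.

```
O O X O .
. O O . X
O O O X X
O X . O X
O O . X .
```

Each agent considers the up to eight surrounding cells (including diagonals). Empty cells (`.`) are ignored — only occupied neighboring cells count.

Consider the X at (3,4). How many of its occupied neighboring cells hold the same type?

Occupied neighbors of (3,4): (2,3)=O, (2,5)=X, (3,3)=O, (3,5)=X, (4,4)=O, (4,5)=X.
Same type (X): 3 of 6.

3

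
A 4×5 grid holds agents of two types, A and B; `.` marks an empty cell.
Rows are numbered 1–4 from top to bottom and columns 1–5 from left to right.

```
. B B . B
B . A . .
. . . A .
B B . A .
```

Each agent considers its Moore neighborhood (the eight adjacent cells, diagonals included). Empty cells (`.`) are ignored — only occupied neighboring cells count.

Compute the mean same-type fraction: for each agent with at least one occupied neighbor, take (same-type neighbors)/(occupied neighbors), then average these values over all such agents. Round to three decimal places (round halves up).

0.813

(1,2)B 2/3
(1,3)B 1/2
(1,5)B — no occupied neighbors
(2,1)B 1/1
(2,3)A 1/3
(3,4)A 2/2
(4,1)B 1/1
(4,2)B 1/1
(4,4)A 1/1
Sum over 8 agents: 2/3 + 1/2 + 1/1 + 1/3 + 2/2 + 1/1 + 1/1 + 1/1 = 13/2; mean = 13/2 ÷ 8 = 13/16 = 0.8125 → 0.813.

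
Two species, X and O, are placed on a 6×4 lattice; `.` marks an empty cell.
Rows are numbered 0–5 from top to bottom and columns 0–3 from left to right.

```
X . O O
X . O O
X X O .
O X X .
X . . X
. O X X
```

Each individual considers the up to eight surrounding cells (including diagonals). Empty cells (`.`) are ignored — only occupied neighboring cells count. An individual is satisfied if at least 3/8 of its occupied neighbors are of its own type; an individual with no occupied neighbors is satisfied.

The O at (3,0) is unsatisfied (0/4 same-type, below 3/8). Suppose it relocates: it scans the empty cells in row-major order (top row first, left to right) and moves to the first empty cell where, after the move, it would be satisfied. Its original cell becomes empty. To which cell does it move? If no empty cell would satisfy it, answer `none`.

(0,1)

Vacating (3,0). Empty cells in order:
  (0,1): 2/4 same-type → satisfied — stop here.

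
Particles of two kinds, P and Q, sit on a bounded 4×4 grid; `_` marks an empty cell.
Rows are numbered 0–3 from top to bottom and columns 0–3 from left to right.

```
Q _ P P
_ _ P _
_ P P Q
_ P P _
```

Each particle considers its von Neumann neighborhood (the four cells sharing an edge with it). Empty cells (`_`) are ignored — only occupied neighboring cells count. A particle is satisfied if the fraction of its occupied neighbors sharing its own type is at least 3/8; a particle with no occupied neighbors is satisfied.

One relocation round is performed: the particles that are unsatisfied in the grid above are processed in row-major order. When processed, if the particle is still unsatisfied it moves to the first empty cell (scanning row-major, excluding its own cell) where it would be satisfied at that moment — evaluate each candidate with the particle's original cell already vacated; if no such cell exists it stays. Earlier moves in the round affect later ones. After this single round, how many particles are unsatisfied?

Initially unsatisfied (in order): (2,3).
  (2,3) → (0,1).
Resulting grid:
Q Q P P
_ _ P _
_ P P _
_ P P _
All satisfied now.

0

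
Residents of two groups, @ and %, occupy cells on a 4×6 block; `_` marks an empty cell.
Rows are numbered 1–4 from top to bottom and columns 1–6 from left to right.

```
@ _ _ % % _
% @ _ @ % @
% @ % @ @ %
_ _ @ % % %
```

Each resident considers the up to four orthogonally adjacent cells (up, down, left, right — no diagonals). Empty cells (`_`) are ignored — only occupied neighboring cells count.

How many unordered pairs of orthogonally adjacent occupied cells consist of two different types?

Scan each occupied cell's neighbors to the right and below so each pair is counted once.
Row 1: @(1,1)–%(2,1)≠ %(1,4)–%(1,5)= %(1,4)–@(2,4)≠ %(1,5)–%(2,5)=  → 2/4 unlike.
Row 2: %(2,1)–@(2,2)≠ %(2,1)–%(3,1)= @(2,2)–@(3,2)= @(2,4)–%(2,5)≠ @(2,4)–@(3,4)= %(2,5)–@(2,6)≠ %(2,5)–@(3,5)≠ @(2,6)–%(3,6)≠  → 5/8 unlike.
Row 3: %(3,1)–@(3,2)≠ @(3,2)–%(3,3)≠ %(3,3)–@(3,4)≠ %(3,3)–@(4,3)≠ @(3,4)–@(3,5)= @(3,4)–%(4,4)≠ @(3,5)–%(3,6)≠ @(3,5)–%(4,5)≠ %(3,6)–%(4,6)=  → 7/9 unlike.
Row 4: @(4,3)–%(4,4)≠ %(4,4)–%(4,5)= %(4,5)–%(4,6)=  → 1/3 unlike.
Total adjacent occupied pairs: 24; unlike-type pairs: 15.

15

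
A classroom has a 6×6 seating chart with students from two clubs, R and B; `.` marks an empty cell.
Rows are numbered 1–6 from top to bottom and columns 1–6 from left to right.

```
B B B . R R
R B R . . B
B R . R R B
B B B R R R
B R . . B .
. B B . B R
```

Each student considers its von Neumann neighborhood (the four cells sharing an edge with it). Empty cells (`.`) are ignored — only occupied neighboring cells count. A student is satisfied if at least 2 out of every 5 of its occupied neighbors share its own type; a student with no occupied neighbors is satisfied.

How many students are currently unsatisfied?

Row 1: (1,1)B 1/2 ✓ · (1,2)B 3/3 ✓ · (1,3)B 1/2 ✓ · (1,5)R 1/1 ✓ · (1,6)R 1/2 ✓
Row 2: (2,1)R 0/3 ✗ · (2,2)B 1/4 ✗ · (2,3)R 0/2 ✗ · (2,6)B 1/2 ✓
Row 3: (3,1)B 1/3 ✗ · (3,2)R 0/3 ✗ · (3,4)R 2/2 ✓ · (3,5)R 2/3 ✓ · (3,6)B 1/3 ✗
Row 4: (4,1)B 3/3 ✓ · (4,2)B 2/4 ✓ · (4,3)B 1/2 ✓ · (4,4)R 2/3 ✓ · (4,5)R 3/4 ✓ · (4,6)R 1/2 ✓
Row 5: (5,1)B 1/2 ✓ · (5,2)R 0/3 ✗ · (5,5)B 1/2 ✓
Row 6: (6,2)B 1/2 ✓ · (6,3)B 1/1 ✓ · (6,5)B 1/2 ✓ · (6,6)R 0/1 ✗
Unsatisfied: (2,1), (2,2), (2,3), (3,1), (3,2), (3,6), (5,2), (6,6) — 8 in total.

8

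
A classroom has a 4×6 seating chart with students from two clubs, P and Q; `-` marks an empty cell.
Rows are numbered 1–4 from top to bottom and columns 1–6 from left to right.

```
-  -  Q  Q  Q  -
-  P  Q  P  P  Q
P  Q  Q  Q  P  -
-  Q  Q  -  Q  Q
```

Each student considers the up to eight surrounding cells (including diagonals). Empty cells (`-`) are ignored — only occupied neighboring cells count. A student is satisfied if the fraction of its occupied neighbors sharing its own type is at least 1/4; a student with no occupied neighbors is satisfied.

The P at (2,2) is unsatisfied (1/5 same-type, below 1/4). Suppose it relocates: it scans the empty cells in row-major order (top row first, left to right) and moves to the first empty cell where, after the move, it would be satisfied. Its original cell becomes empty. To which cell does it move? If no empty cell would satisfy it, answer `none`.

Vacating (2,2). Empty cells in order:
  (1,1): 0/0 same-type → satisfied — stop here.

(1,1)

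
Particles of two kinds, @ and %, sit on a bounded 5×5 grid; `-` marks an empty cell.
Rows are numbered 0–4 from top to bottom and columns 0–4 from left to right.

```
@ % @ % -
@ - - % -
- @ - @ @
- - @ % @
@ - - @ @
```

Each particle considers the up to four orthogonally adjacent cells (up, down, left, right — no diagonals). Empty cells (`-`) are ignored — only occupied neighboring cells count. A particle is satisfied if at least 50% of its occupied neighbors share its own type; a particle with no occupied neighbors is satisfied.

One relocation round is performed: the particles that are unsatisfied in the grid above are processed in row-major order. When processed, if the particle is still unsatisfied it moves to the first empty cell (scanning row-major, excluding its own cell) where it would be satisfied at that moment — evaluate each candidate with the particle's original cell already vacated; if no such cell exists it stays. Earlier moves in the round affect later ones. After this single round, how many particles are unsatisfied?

Initially unsatisfied (in order): (0,1), (0,2), (2,3), (3,2), (3,3).
  (0,1) → (0,4).
  (0,2) → (0,1).
  (2,3) → (0,2).
  (3,2) → (1,1).
  (3,3) → (1,4).
Resulting grid:
@ @ @ % %
@ @ - % %
- @ - - @
- - - - @
@ - - @ @
All satisfied now.

0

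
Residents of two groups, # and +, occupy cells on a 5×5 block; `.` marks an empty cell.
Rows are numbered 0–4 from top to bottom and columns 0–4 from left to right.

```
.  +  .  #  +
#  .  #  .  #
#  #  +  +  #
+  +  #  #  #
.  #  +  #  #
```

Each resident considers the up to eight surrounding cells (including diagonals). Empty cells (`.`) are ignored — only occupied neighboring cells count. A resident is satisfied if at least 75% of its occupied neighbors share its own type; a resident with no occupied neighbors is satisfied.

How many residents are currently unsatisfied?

16

(0,1)+ 0/2 unhappy
(0,3)# 2/3 unhappy
(0,4)+ 0/2 unhappy
(1,0)# 2/3 unhappy
(1,2)# 2/5 unhappy
(1,4)# 2/4 unhappy
(2,0)# 2/4 unhappy
(2,1)# 4/7 unhappy
(2,2)+ 2/6 unhappy
(2,3)+ 1/7 unhappy
(2,4)# 3/4 ok
(3,0)+ 1/4 unhappy
(3,1)+ 3/7 unhappy
(3,2)# 4/8 unhappy
(3,3)# 5/8 unhappy
(3,4)# 4/5 ok
(4,1)# 1/4 unhappy
(4,2)+ 1/5 unhappy
(4,3)# 4/5 ok
(4,4)# 3/3 ok
Unsatisfied: (0,1), (0,3), (0,4), (1,0), (1,2), (1,4), (2,0), (2,1), (2,2), (2,3), (3,0), (3,1), (3,2), (3,3), (4,1), (4,2) — 16 in total.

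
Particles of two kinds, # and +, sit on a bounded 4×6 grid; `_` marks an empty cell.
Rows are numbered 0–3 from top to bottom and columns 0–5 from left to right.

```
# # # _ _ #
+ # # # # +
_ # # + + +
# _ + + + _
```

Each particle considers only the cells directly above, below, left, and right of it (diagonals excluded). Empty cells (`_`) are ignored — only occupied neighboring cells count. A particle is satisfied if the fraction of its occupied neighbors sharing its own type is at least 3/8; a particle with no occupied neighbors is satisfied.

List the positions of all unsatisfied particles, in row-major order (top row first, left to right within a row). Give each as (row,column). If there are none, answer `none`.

(0,5), (1,0), (1,4), (1,5)

Row 0: (0,0)# 1/2 satisfied · (0,1)# 3/3 satisfied · (0,2)# 2/2 satisfied · (0,5)# 0/1 not
Row 1: (1,0)+ 0/2 not · (1,1)# 3/4 satisfied · (1,2)# 4/4 satisfied · (1,3)# 2/3 satisfied · (1,4)# 1/3 not · (1,5)+ 1/3 not
Row 2: (2,1)# 2/2 satisfied · (2,2)# 2/4 satisfied · (2,3)+ 2/4 satisfied · (2,4)+ 3/4 satisfied · (2,5)+ 2/2 satisfied
Row 3: (3,0)# 0/0 satisfied · (3,2)+ 1/2 satisfied · (3,3)+ 3/3 satisfied · (3,4)+ 2/2 satisfied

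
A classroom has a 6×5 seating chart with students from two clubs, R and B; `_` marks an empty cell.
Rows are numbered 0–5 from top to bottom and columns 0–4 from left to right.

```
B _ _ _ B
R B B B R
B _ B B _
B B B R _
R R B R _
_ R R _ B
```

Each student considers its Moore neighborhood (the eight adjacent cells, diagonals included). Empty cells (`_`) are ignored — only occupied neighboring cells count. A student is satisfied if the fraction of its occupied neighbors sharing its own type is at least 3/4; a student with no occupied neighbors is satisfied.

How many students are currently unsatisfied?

(0,0)B 1/2 not
(0,4)B 1/2 not
(1,0)R 0/3 not
(1,1)B 4/5 satisfied
(1,2)B 4/4 satisfied
(1,3)B 4/5 satisfied
(1,4)R 0/3 not
(2,0)B 3/4 satisfied
(2,2)B 6/7 satisfied
(2,3)B 4/6 not
(3,0)B 2/4 not
(3,1)B 5/7 not
(3,2)B 4/7 not
(3,3)R 1/5 not
(4,0)R 2/4 not
(4,1)R 3/7 not
(4,2)B 2/7 not
(4,3)R 2/5 not
(5,1)R 3/4 satisfied
(5,2)R 3/4 satisfied
(5,4)B 0/1 not
Unsatisfied: (0,0), (0,4), (1,0), (1,4), (2,3), (3,0), (3,1), (3,2), (3,3), (4,0), (4,1), (4,2), (4,3), (5,4) — 14 in total.

14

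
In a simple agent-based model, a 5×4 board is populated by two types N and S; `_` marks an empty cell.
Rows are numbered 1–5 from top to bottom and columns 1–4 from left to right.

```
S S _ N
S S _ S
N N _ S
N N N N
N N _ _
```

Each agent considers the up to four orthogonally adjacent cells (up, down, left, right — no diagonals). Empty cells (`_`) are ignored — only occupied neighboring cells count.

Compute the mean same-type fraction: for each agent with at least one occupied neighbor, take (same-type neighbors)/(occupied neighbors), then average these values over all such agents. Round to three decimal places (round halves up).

0.744

(1,1)S 2/2
(1,2)S 2/2
(1,4)N 0/1
(2,1)S 2/3
(2,2)S 2/3
(2,4)S 1/2
(3,1)N 2/3
(3,2)N 2/3
(3,4)S 1/2
(4,1)N 3/3
(4,2)N 4/4
(4,3)N 2/2
(4,4)N 1/2
(5,1)N 2/2
(5,2)N 2/2
Sum over 15 agents: 2/2 + 2/2 + 0/1 + 2/3 + 2/3 + 1/2 + 2/3 + 2/3 + 1/2 + 3/3 + 4/4 + 2/2 + 1/2 + 2/2 + 2/2 = 67/6; mean = 67/6 ÷ 15 = 67/90 = 0.744444… → 0.744.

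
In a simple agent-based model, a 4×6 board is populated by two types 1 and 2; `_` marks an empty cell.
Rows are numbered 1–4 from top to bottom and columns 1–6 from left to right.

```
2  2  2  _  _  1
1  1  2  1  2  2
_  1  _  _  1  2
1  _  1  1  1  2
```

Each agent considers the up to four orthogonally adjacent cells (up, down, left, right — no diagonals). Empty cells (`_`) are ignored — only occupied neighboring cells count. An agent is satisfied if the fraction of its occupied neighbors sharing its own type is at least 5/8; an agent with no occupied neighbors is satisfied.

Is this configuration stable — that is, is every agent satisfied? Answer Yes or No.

No

(1,1)2 1/2 unhappy
(1,2)2 2/3 ok
(1,3)2 2/2 ok
(1,6)1 0/1 unhappy
(2,1)1 1/2 unhappy
(2,2)1 2/4 unhappy
(2,3)2 1/3 unhappy
(2,4)1 0/2 unhappy
(2,5)2 1/3 unhappy
(2,6)2 2/3 ok
(3,2)1 1/1 ok
(3,5)1 1/3 unhappy
(3,6)2 2/3 ok
(4,1)1 0/0 ok
(4,3)1 1/1 ok
(4,4)1 2/2 ok
(4,5)1 2/3 ok
(4,6)2 1/2 unhappy
For instance (1,1) has only 1/2 same-type neighbors, below 5/8.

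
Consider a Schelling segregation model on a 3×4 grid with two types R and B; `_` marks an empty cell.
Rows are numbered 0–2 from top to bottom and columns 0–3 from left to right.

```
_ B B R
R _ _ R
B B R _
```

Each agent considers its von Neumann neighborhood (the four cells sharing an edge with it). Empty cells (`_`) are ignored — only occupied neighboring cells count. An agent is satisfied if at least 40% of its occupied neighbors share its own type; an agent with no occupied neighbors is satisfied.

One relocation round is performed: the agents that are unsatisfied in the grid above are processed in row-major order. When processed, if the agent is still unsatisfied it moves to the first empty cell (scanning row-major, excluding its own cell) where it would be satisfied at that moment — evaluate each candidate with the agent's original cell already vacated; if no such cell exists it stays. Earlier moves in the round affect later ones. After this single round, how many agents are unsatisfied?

1

Initially unsatisfied (in order): (1,0), (2,2).
  (1,0) → (1,2).
  (2,2): now satisfied by earlier moves; stays.
Resulting grid:
_ B B R
_ _ R R
B B R _
Unsatisfied now: (0,2).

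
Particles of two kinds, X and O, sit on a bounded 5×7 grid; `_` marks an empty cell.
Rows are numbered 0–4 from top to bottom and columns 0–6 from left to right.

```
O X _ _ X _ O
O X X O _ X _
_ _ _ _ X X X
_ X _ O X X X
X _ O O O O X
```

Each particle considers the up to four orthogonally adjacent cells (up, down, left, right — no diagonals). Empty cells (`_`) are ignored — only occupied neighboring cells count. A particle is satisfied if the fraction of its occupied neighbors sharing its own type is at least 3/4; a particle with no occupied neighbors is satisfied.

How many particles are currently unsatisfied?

11

(0,0)O 1/2 ✗
(0,1)X 1/2 ✗
(0,4)X 0/0 ✓
(0,6)O 0/0 ✓
(1,0)O 1/2 ✗
(1,1)X 2/3 ✗
(1,2)X 1/2 ✗
(1,3)O 0/1 ✗
(1,5)X 1/1 ✓
(2,4)X 2/2 ✓
(2,5)X 4/4 ✓
(2,6)X 2/2 ✓
(3,1)X 0/0 ✓
(3,3)O 1/2 ✗
(3,4)X 2/4 ✗
(3,5)X 3/4 ✓
(3,6)X 3/3 ✓
(4,0)X 0/0 ✓
(4,2)O 1/1 ✓
(4,3)O 3/3 ✓
(4,4)O 2/3 ✗
(4,5)O 1/3 ✗
(4,6)X 1/2 ✗
Unsatisfied: (0,0), (0,1), (1,0), (1,1), (1,2), (1,3), (3,3), (3,4), (4,4), (4,5), (4,6) — 11 in total.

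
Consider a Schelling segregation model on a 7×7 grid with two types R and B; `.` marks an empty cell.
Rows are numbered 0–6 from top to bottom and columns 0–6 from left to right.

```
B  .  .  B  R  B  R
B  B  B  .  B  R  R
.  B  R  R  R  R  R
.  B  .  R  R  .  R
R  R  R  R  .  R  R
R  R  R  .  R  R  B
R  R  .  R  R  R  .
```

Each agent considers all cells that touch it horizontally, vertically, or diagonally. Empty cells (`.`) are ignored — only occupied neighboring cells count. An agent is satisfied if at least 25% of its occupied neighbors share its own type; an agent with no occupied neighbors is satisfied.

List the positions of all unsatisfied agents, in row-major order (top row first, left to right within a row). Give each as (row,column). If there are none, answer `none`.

(0,5), (3,1), (5,6)

Row 0: (0,0)B 2/2 satisfied · (0,3)B 2/3 satisfied · (0,4)R 1/4 satisfied · (0,5)B 1/5 not · (0,6)R 2/3 satisfied
Row 1: (1,0)B 3/3 satisfied · (1,1)B 4/5 satisfied · (1,2)B 3/5 satisfied · (1,4)B 2/7 satisfied · (1,5)R 6/8 satisfied · (1,6)R 4/5 satisfied
Row 2: (2,1)B 4/5 satisfied · (2,2)R 2/6 satisfied · (2,3)R 4/6 satisfied · (2,4)R 5/6 satisfied · (2,5)R 6/7 satisfied · (2,6)R 4/4 satisfied
Row 3: (3,1)B 1/5 not · (3,3)R 6/6 satisfied · (3,4)R 6/6 satisfied · (3,6)R 4/4 satisfied
Row 4: (4,0)R 3/4 satisfied · (4,1)R 5/6 satisfied · (4,2)R 5/6 satisfied · (4,3)R 5/5 satisfied · (4,5)R 5/6 satisfied · (4,6)R 3/4 satisfied
Row 5: (5,0)R 5/5 satisfied · (5,1)R 7/7 satisfied · (5,2)R 6/6 satisfied · (5,4)R 6/6 satisfied · (5,5)R 5/6 satisfied · (5,6)B 0/4 not
Row 6: (6,0)R 3/3 satisfied · (6,1)R 4/4 satisfied · (6,3)R 3/3 satisfied · (6,4)R 4/4 satisfied · (6,5)R 3/4 satisfied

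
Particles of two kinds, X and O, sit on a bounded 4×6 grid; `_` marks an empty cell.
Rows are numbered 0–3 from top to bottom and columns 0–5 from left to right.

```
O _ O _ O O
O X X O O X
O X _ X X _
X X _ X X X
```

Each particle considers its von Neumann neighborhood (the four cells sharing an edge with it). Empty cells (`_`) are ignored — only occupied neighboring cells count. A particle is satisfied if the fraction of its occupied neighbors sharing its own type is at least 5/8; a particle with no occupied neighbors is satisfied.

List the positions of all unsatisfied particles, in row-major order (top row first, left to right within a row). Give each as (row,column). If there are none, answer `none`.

(0,0)O 1/1 satisfied
(0,2)O 0/1 not
(0,4)O 2/2 satisfied
(0,5)O 1/2 not
(1,0)O 2/3 satisfied
(1,1)X 2/3 satisfied
(1,2)X 1/3 not
(1,3)O 1/3 not
(1,4)O 2/4 not
(1,5)X 0/2 not
(2,0)O 1/3 not
(2,1)X 2/3 satisfied
(2,3)X 2/3 satisfied
(2,4)X 2/3 satisfied
(3,0)X 1/2 not
(3,1)X 2/2 satisfied
(3,3)X 2/2 satisfied
(3,4)X 3/3 satisfied
(3,5)X 1/1 satisfied

(0,2), (0,5), (1,2), (1,3), (1,4), (1,5), (2,0), (3,0)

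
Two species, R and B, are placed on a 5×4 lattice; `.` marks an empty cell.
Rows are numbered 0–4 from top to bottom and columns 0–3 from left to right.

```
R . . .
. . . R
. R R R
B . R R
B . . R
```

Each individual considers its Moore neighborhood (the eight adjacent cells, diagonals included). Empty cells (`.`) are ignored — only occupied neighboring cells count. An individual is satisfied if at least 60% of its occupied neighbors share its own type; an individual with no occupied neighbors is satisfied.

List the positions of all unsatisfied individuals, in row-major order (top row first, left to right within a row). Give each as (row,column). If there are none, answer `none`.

(3,0)

Row 0: (0,0)R 0/0 ✓
Row 1: (1,3)R 2/2 ✓
Row 2: (2,1)R 2/3 ✓ · (2,2)R 5/5 ✓ · (2,3)R 4/4 ✓
Row 3: (3,0)B 1/2 ✗ · (3,2)R 5/5 ✓ · (3,3)R 4/4 ✓
Row 4: (4,0)B 1/1 ✓ · (4,3)R 2/2 ✓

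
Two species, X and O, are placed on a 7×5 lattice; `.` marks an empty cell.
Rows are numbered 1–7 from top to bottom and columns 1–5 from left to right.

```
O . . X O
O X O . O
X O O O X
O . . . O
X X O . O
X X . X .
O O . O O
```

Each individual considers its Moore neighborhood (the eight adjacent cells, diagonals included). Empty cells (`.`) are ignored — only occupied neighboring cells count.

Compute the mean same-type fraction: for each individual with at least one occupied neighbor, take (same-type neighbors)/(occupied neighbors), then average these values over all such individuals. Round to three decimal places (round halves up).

0.431

(1,1)O 1/2
(1,4)X 0/3
(1,5)O 1/2
(2,1)O 2/4
(2,2)X 1/6
(2,3)O 3/5
(2,5)O 2/4
(3,1)X 1/4
(3,2)O 4/6
(3,3)O 3/4
(3,4)O 4/5
(3,5)X 0/3
(4,1)O 1/4
(4,5)O 2/3
(5,1)X 3/4
(5,2)X 3/5
(5,3)O 0/3
(5,5)O 1/2
(6,1)X 3/5
(6,2)X 3/6
(6,4)X 0/4
(7,1)O 1/3
(7,2)O 1/3
(7,4)O 1/2
(7,5)O 1/2
Sum over 25 individuals: 1/2 + 0/3 + 1/2 + 2/4 + 1/6 + 3/5 + 2/4 + 1/4 + 4/6 + 3/4 + 4/5 + 0/3 + 1/4 + 2/3 + 3/4 + 3/5 + 0/3 + 1/2 + 3/5 + 3/6 + 0/4 + 1/3 + 1/3 + 1/2 + 1/2 = 323/30; mean = 323/30 ÷ 25 = 323/750 = 0.430666… → 0.431.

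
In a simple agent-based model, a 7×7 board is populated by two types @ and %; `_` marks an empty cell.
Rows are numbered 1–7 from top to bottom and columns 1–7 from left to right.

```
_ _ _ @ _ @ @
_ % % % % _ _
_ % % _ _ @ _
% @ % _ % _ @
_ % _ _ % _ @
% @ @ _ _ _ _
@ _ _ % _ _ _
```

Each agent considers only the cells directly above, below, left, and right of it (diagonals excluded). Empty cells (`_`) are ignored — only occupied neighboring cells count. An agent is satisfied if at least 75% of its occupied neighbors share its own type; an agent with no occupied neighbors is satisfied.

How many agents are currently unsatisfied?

(1,4)@ 0/1 unhappy
(1,6)@ 1/1 ok
(1,7)@ 1/1 ok
(2,2)% 2/2 ok
(2,3)% 3/3 ok
(2,4)% 2/3 unhappy
(2,5)% 1/1 ok
(3,2)% 2/3 unhappy
(3,3)% 3/3 ok
(3,6)@ 0/0 ok
(4,1)% 0/1 unhappy
(4,2)@ 0/4 unhappy
(4,3)% 1/2 unhappy
(4,5)% 1/1 ok
(4,7)@ 1/1 ok
(5,2)% 0/2 unhappy
(5,5)% 1/1 ok
(5,7)@ 1/1 ok
(6,1)% 0/2 unhappy
(6,2)@ 1/3 unhappy
(6,3)@ 1/1 ok
(7,1)@ 0/1 unhappy
(7,4)% 0/0 ok
Unsatisfied: (1,4), (2,4), (3,2), (4,1), (4,2), (4,3), (5,2), (6,1), (6,2), (7,1) — 10 in total.

10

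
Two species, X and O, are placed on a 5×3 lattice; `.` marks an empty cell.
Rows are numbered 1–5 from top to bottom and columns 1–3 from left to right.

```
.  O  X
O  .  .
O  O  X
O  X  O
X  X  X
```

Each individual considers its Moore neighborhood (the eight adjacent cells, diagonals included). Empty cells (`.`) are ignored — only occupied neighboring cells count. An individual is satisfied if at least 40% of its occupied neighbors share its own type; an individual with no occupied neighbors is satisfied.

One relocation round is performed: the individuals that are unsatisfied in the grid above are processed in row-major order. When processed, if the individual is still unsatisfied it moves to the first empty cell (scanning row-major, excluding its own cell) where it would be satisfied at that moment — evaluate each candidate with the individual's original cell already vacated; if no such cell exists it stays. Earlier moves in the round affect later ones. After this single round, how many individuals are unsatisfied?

Initially unsatisfied (in order): (1,3), (3,3), (4,3).
  (1,3): no empty cell satisfies it; stays.
  (3,3): no empty cell satisfies it; stays.
  (4,3) → (1,1).
Resulting grid:
O O X
O . .
O O X
O X .
X X X
Unsatisfied now: (1,3).

1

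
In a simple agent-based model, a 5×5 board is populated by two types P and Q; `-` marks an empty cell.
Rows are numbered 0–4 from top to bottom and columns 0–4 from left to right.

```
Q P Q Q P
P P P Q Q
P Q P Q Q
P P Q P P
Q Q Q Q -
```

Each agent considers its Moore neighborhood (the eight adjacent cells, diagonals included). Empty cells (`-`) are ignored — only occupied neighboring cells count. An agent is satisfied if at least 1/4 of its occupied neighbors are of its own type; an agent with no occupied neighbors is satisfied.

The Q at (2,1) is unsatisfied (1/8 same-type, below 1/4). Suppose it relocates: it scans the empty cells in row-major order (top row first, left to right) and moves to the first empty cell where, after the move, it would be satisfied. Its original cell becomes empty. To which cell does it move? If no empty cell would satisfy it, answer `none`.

(4,4)

Vacating (2,1). Empty cells in order:
  (4,4): 1/3 same-type → satisfied — stop here.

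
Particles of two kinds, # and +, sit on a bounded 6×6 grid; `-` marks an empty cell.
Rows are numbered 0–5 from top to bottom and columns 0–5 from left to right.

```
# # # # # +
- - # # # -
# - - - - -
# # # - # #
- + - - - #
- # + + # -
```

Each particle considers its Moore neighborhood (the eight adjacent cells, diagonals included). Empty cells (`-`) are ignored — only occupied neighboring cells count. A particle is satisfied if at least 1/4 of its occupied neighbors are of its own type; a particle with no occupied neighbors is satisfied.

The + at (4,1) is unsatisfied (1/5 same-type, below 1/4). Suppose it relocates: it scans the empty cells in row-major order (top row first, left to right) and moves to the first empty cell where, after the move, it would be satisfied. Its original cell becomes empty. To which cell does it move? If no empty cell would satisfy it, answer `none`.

(1,5)

Vacating (4,1). Empty cells in order:
  (1,0): 0/3 same-type → still unsatisfied.
  (1,1): 0/5 same-type → still unsatisfied.
  (1,5): 1/3 same-type → satisfied — stop here.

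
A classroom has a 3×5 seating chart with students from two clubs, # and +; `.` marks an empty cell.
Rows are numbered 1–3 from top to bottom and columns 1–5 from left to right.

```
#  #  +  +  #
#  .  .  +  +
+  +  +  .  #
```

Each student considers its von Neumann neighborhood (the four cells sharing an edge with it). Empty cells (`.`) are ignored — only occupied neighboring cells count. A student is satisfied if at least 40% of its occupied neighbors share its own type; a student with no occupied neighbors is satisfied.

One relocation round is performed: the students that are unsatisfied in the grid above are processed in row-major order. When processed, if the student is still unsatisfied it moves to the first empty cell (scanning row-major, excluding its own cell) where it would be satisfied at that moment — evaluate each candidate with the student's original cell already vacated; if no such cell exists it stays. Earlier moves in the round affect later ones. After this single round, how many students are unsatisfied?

Initially unsatisfied (in order): (1,5), (2,5), (3,5).
  (1,5) → (2,2).
  (2,5): now satisfied by earlier moves; stays.
  (3,5): no empty cell satisfies it; stays.
Resulting grid:
# # + + .
# # . + +
+ + + . #
Unsatisfied now: (3,5).

1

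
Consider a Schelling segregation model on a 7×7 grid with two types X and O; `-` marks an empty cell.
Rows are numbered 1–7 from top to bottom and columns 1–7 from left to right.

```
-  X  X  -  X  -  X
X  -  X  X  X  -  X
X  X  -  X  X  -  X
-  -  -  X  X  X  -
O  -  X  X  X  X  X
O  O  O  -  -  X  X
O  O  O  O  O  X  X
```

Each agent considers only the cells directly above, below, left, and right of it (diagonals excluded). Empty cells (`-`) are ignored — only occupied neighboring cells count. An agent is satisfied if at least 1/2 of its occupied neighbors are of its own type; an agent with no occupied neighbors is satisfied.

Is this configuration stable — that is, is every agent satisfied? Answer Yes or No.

Yes

Row 1: (1,2)X 1/1 satisfied · (1,3)X 2/2 satisfied · (1,5)X 1/1 satisfied · (1,7)X 1/1 satisfied
Row 2: (2,1)X 1/1 satisfied · (2,3)X 2/2 satisfied · (2,4)X 3/3 satisfied · (2,5)X 3/3 satisfied · (2,7)X 2/2 satisfied
Row 3: (3,1)X 2/2 satisfied · (3,2)X 1/1 satisfied · (3,4)X 3/3 satisfied · (3,5)X 3/3 satisfied · (3,7)X 1/1 satisfied
Row 4: (4,4)X 3/3 satisfied · (4,5)X 4/4 satisfied · (4,6)X 2/2 satisfied
Row 5: (5,1)O 1/1 satisfied · (5,3)X 1/2 satisfied · (5,4)X 3/3 satisfied · (5,5)X 3/3 satisfied · (5,6)X 4/4 satisfied · (5,7)X 2/2 satisfied
Row 6: (6,1)O 3/3 satisfied · (6,2)O 3/3 satisfied · (6,3)O 2/3 satisfied · (6,6)X 3/3 satisfied · (6,7)X 3/3 satisfied
Row 7: (7,1)O 2/2 satisfied · (7,2)O 3/3 satisfied · (7,3)O 3/3 satisfied · (7,4)O 2/2 satisfied · (7,5)O 1/2 satisfied · (7,6)X 2/3 satisfied · (7,7)X 2/2 satisfied
All meet the threshold, so the configuration is stable.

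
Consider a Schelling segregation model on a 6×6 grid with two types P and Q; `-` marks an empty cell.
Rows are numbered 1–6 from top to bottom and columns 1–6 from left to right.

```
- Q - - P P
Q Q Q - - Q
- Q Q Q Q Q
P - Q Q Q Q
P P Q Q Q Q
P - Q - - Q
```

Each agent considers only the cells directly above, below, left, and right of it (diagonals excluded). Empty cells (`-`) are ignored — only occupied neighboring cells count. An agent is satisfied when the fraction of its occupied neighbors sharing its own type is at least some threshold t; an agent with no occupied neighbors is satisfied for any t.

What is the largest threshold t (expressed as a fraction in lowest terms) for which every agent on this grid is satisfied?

1/2

(1,2)Q 1/1
(1,5)P 1/1
(1,6)P 1/2
(2,1)Q 1/1
(2,2)Q 4/4
(2,3)Q 2/2
(2,6)Q 1/2
(3,2)Q 2/2
(3,3)Q 4/4
(3,4)Q 3/3
(3,5)Q 3/3
(3,6)Q 3/3
(4,1)P 1/1
(4,3)Q 3/3
(4,4)Q 4/4
(4,5)Q 4/4
(4,6)Q 3/3
(5,1)P 3/3
(5,2)P 1/2
(5,3)Q 3/4
(5,4)Q 3/3
(5,5)Q 3/3
(5,6)Q 3/3
(6,1)P 1/1
(6,3)Q 1/1
(6,6)Q 1/1
The smallest same-type fraction is 1/2 at (1,6), which reduces to 1/2. Any threshold above that leaves this agent unsatisfied.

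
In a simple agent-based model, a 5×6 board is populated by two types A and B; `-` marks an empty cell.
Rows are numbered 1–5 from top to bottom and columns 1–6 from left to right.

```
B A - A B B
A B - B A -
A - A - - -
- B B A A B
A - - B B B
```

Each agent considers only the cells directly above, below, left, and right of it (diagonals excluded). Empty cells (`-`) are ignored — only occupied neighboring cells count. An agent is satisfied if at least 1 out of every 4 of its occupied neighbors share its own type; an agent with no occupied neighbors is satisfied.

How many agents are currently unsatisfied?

7

Row 1: (1,1)B 0/2 ✗ · (1,2)A 0/2 ✗ · (1,4)A 0/2 ✗ · (1,5)B 1/3 ✓ · (1,6)B 1/1 ✓
Row 2: (2,1)A 1/3 ✓ · (2,2)B 0/2 ✗ · (2,4)B 0/2 ✗ · (2,5)A 0/2 ✗
Row 3: (3,1)A 1/1 ✓ · (3,3)A 0/1 ✗
Row 4: (4,2)B 1/1 ✓ · (4,3)B 1/3 ✓ · (4,4)A 1/3 ✓ · (4,5)A 1/3 ✓ · (4,6)B 1/2 ✓
Row 5: (5,1)A 0/0 ✓ · (5,4)B 1/2 ✓ · (5,5)B 2/3 ✓ · (5,6)B 2/2 ✓
Unsatisfied: (1,1), (1,2), (1,4), (2,2), (2,4), (2,5), (3,3) — 7 in total.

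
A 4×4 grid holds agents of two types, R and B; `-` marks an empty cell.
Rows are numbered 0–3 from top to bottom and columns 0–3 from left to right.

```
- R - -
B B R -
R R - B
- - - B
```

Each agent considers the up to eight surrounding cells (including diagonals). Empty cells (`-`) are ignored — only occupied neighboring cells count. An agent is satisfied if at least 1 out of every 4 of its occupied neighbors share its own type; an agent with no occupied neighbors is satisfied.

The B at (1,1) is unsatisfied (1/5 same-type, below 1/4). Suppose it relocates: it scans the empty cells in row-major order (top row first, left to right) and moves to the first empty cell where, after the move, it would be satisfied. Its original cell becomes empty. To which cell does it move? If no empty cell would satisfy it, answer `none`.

(0,0)

Vacating (1,1). Empty cells in order:
  (0,0): 1/2 same-type → satisfied — stop here.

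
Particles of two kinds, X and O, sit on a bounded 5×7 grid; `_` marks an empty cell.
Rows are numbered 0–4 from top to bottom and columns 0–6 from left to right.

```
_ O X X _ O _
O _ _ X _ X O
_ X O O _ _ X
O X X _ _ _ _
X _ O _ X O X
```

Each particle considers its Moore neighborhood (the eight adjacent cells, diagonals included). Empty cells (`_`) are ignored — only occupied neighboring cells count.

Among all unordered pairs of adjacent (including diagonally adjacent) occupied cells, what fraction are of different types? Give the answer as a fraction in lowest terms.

Scan each occupied cell's neighbors to the right and below (and the two forward diagonals) so each pair is counted once.
Row 0: O(0,1)–X(0,2)≠ O(0,1)–O(1,0)= X(0,2)–X(0,3)= X(0,2)–X(1,3)= X(0,3)–X(1,3)= O(0,5)–X(1,5)≠ O(0,5)–O(1,6)=  → 2/7 unlike.
Row 1: O(1,0)–X(2,1)≠ X(1,3)–O(2,3)≠ X(1,3)–O(2,2)≠ X(1,5)–O(1,6)≠ X(1,5)–X(2,6)= O(1,6)–X(2,6)≠  → 5/6 unlike.
Row 2: X(2,1)–O(2,2)≠ X(2,1)–X(3,1)= X(2,1)–X(3,2)= X(2,1)–O(3,0)≠ O(2,2)–O(2,3)= O(2,2)–X(3,2)≠ O(2,2)–X(3,1)≠ O(2,3)–X(3,2)≠  → 5/8 unlike.
Row 3: O(3,0)–X(3,1)≠ O(3,0)–X(4,0)≠ X(3,1)–X(3,2)= X(3,1)–O(4,2)≠ X(3,1)–X(4,0)= X(3,2)–O(4,2)≠  → 4/6 unlike.
Row 4: X(4,4)–O(4,5)≠ O(4,5)–X(4,6)≠  → 2/2 unlike.
Total adjacent occupied pairs: 29; unlike-type pairs: 18.
18/29 is already in lowest terms.

18/29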